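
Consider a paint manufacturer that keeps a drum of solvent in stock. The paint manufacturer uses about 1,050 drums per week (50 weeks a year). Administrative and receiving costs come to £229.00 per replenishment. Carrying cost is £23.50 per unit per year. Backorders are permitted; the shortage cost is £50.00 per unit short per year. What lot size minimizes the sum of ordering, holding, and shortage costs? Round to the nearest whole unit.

Annual demand D = 1,050 × 50 = 52,500.
With planned backorders, Q* = √(2DS/H) · √((H+B)/B).
√(2DS/H) = √(2 × 52,500 × 229 / 23.5) = 1011.529.
√((H+B)/B) = √((23.5+50)/50) = 1.2124.
Q* ≈ 1226.414.

Q* ≈ 1,226 drums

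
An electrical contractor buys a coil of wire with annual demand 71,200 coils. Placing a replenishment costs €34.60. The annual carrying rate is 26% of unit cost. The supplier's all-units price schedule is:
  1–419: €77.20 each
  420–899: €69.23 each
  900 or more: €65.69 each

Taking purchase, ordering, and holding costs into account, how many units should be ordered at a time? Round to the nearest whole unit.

Q* ≈ 900 coils

Holding cost per unit per year at price C is H = 0.26·C.
Evaluate total cost at each tier's feasible EOQ or, if the EOQ is below the tier, at the tier's minimum quantity.
Tier 1 (€77.20): EOQ = 495.4 exceeds tier's upper bound 419, so this tier is dominated.
EOQ at €69.23 = 523.2 (feasible in tier 2): TC = 71,200×€69.23 + (71,200/523.2)×34.6 + (523.2/2)×0.26×€69.23 = €4,938,593.31.
EOQ at €65.69 = 537.1 < 900, so use break Q=900: TC = 71,200×€65.69 + (71,200/900.0)×34.6 + (900.0/2)×0.26×€65.69 = €4,687,550.97.
Lowest total cost is €4,687,550.97 at Q = 900.0.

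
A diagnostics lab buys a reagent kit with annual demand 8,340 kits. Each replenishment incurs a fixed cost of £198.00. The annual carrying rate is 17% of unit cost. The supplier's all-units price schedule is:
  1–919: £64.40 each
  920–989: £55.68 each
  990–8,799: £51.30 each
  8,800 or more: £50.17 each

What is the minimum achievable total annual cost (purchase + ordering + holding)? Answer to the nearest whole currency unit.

TC* ≈ £433,827

Holding cost per unit per year at price C is H = 0.17·C.
Candidates are each tier's EOQ (if it falls in that tier) and each price-break quantity.
EOQ at £64.40 = 549.2 (feasible in tier 1): TC = 8,340×£64.40 + (8,340/549.2)×198 + (549.2/2)×0.17×£64.40 = £543,109.09.
EOQ at £55.68 = 590.7 < 920, so use break Q=920: TC = 8,340×£55.68 + (8,340/920.0)×198 + (920.0/2)×0.17×£55.68 = £470,520.29.
EOQ at £51.30 = 615.4 < 990, so use break Q=990: TC = 8,340×£51.30 + (8,340/990.0)×198 + (990.0/2)×0.17×£51.30 = £433,826.90.
EOQ at £50.17 = 622.3 < 8800, so use break Q=8800: TC = 8,340×£50.17 + (8,340/8800.0)×198 + (8800.0/2)×0.17×£50.17 = £456,132.61.
Lowest total cost among the candidates is at Q = 990.0.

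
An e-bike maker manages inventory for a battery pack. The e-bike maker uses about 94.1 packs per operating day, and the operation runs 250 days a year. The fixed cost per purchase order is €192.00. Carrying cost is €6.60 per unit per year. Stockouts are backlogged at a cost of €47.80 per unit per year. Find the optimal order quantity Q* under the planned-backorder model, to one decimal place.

Annual demand D = 94.1 × 250 = 23,525.
With planned backorders, Q* = √(2DS/H) · √((H+B)/B).
√(2DS/H) = √(2 × 23,525 × 192 / 6.6) = 1169.926.
√((H+B)/B) = √((6.6+47.8)/47.8) = 1.0668.
Q* ≈ 1248.084.

Q* ≈ 1,248.1 packs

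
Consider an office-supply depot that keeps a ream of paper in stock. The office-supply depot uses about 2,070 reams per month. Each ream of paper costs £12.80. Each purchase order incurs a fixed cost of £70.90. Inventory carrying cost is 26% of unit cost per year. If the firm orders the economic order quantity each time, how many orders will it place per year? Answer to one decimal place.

Annual demand D = 2,070 × 12 = 24,840.
Holding cost H = 0.26 × £12.80 = £3.3280 per unit per year.
The optimal lot size = √(2DS/H) = √(2 × 24,840 × 70.9 / 3.328) ≈ 1028.78.
Orders per year = D / Q* = 24,840 / 1028.78 ≈ 24.145.

N ≈ 24.1 orders per year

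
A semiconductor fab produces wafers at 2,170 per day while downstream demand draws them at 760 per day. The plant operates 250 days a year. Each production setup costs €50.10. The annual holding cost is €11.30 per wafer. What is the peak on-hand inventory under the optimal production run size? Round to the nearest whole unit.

Annual demand D = 760 × 250 = 190,000.
Production build-up factor (1 − d/p) = 1 − 760/2,170 = 0.6498.
Q* = √(2DS / (H(1 − d/p))) = √(2 × 190,000 × 50.1 / (11.3 × 0.6498)).
= √(19,038,000 / 7.3424) ≈ 1610.244.
Maximum inventory = Q*(1 − d/p) = 1610.244 × 0.6498 ≈ 1046.288.

I_max ≈ 1,046 wafers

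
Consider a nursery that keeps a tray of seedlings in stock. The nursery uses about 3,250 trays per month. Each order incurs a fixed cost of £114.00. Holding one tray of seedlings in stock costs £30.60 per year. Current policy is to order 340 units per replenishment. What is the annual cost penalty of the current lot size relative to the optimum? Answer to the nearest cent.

Extra cost ≈ £1,783.16 per year

Annual demand D = 3,250 × 12 = 39,000.
EOQ = √(2DS/H) = √(2 × 39,000 × 114 / 30.6) ≈ 539.06.
Cost at Q* = (D/Q*)S + (Q*/2)H = √(2DSH) ≈ £16,495.31.
Cost at Q = 340: (39,000/340)×114 + (340/2)×30.6 = £13,076.47 + £5,202.00 = £18,278.47.
Excess = £18,278.47 − £16,495.31 = £1,783.16.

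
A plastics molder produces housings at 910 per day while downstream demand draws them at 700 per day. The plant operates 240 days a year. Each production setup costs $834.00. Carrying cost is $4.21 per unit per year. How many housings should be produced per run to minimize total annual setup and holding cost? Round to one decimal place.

Annual demand D = 700 × 240 = 168,000.
Production build-up factor (1 − d/p) = 1 − 700/910 = 0.2308.
Q* = √(2DS / (H(1 − d/p))) = √(2 × 168,000 × 834 / (4.21 × 0.2308)).
= √(280,224,000 / 0.9715) ≈ 16983.323.

Q* ≈ 16,983.3 housings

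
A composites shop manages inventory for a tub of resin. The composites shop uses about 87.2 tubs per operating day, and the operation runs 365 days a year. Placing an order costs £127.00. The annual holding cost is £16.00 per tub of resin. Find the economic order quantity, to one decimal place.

Q* ≈ 710.8 tubs

Annual demand D = 87.2 × 365 = 31,828.
EOQ = √(2DS / H) = √(2 × 31,828 × 127 / 16).
= √(8,084,312 / 16) = √505,269.5 ≈ 710.823.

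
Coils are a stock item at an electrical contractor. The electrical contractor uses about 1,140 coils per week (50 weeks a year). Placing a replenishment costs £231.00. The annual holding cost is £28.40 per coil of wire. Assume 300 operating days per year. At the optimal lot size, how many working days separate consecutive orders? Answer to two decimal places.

T ≈ 5.07 days

Annual demand D = 1,140 × 50 = 57,000.
Q* = √(2DS/H) = √(2 × 57,000 × 231 / 28.4) ≈ 962.94.
Cycle time = Q*/D × 300 = 962.94 / 57,000 × 300 ≈ 5.068 days.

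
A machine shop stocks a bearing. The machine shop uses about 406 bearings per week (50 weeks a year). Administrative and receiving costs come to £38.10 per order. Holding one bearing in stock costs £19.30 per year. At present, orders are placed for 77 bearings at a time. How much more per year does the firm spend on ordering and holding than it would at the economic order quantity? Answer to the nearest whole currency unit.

Annual demand D = 406 × 50 = 20,300.
EOQ = √(2DS/H) = √(2 × 20,300 × 38.1 / 19.3) ≈ 283.10.
Cost at Q* = (D/Q*)S + (Q*/2)H = √(2DSH) ≈ £5,463.92.
Cost at Q = 77: (20,300/77)×38.1 + (77/2)×19.3 = £10,044.55 + £743.05 = £10,787.60.
Excess = £10,787.60 − £5,463.92 = £5,323.68.

Extra cost ≈ £5,324 per year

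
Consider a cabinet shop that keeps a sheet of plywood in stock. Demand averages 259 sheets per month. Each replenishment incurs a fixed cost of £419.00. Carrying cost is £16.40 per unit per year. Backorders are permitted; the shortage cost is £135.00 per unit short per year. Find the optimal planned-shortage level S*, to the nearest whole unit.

S* ≈ 46 sheets

Annual demand D = 259 × 12 = 3,108.
With planned backorders, Q* = √(2DS/H) · √((H+B)/B).
√(2DS/H) = √(2 × 3,108 × 419 / 16.4) = 398.511.
√((H+B)/B) = √((16.4+135)/135) = 1.0590.
Q* ≈ 422.024.
S* = Q* · H/(H+B) = 422.024 × 16.4/151.4 ≈ 45.715.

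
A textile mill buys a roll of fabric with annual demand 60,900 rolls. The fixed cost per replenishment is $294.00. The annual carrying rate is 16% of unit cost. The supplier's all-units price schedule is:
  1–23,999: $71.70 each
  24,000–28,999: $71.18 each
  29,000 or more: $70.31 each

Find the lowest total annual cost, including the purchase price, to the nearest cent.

TC* ≈ $4,386,798.28

Holding cost per unit per year at price C is H = 0.16·C.
Candidates are each tier's EOQ (if it falls in that tier) and each price-break quantity.
EOQ at $71.70 = 1766.8 (feasible in tier 1): TC = 60,900×$71.70 + (60,900/1766.8)×294 + (1766.8/2)×0.16×$71.70 = $4,386,798.28.
EOQ at $71.18 = 1773.2 < 24000, so use break Q=24000: TC = 60,900×$71.18 + (60,900/24000.0)×294 + (24000.0/2)×0.16×$71.18 = $4,472,273.62.
EOQ at $70.31 = 1784.1 < 29000, so use break Q=29000: TC = 60,900×$70.31 + (60,900/29000.0)×294 + (29000.0/2)×0.16×$70.31 = $4,445,615.60.
Lowest total cost among the candidates is at Q = 1766.8.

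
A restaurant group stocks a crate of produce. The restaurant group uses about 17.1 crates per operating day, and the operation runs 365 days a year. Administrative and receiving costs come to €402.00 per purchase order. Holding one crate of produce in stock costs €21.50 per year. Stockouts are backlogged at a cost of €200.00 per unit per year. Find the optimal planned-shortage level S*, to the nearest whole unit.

S* ≈ 49 crates

Annual demand D = 17.1 × 365 = 6,241.5.
With planned backorders, Q* = √(2DS/H) · √((H+B)/B).
√(2DS/H) = √(2 × 6,241.5 × 402 / 21.5) = 483.118.
√((H+B)/B) = √((21.5+200)/200) = 1.0524.
Q* ≈ 508.423.
S* = Q* · H/(H+B) = 508.423 × 21.5/221.5 ≈ 49.350.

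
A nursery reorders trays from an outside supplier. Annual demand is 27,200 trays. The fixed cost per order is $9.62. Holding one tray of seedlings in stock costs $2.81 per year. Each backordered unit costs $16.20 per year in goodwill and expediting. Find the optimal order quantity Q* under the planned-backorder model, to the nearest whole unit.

With planned backorders, Q* = √(2DS/H) · √((H+B)/B).
√(2DS/H) = √(2 × 27,200 × 9.62 / 2.81) = 431.553.
√((H+B)/B) = √((2.81+16.2)/16.2) = 1.0833.
Q* ≈ 467.485.

Q* ≈ 467 trays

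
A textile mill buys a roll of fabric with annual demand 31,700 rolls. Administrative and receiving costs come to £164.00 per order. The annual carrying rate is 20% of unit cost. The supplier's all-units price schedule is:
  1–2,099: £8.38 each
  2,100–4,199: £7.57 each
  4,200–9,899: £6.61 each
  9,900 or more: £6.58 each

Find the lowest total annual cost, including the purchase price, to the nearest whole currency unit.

Holding cost per unit per year at price C is H = 0.20·C.
For each price level, check whether its EOQ is feasible; otherwise the best quantity at that price is the breakpoint.
Tier 1 (£8.38): EOQ = 2490.7 exceeds tier's upper bound 2099, so this tier is dominated.
EOQ at £7.57 = 2620.6 (feasible in tier 2): TC = 31,700×£7.57 + (31,700/2620.6)×164 + (2620.6/2)×0.20×£7.57 = £243,936.61.
EOQ at £6.61 = 2804.5 < 4200, so use break Q=4200: TC = 31,700×£6.61 + (31,700/4200.0)×164 + (4200.0/2)×0.20×£6.61 = £213,551.01.
EOQ at £6.58 = 2810.9 < 9900, so use break Q=9900: TC = 31,700×£6.58 + (31,700/9900.0)×164 + (9900.0/2)×0.20×£6.58 = £215,625.33.
Lowest total cost among the candidates is at Q = 4200.0.

TC* ≈ £213,551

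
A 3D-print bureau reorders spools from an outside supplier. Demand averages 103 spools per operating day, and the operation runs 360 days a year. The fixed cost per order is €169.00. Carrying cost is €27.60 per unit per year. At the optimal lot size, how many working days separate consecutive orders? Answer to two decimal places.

Annual demand D = 103 × 360 = 37,080.
EOQ = √(2DS/H) = √(2 × 37,080 × 169 / 27.6) ≈ 673.87.
Cycle time = Q*/D × 360 = 673.87 / 37,080 × 360 ≈ 6.542 days.

T ≈ 6.54 days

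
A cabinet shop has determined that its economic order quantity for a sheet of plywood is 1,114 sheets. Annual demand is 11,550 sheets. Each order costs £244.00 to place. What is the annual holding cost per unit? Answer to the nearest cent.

H ≈ £4.54

Invert the EOQ relation Q*² = 2DS/H.
From Q* = √(2DS/H): H = 2DS / Q*² = 2 × 11,550 × 244 / 1,114² = 4.5418.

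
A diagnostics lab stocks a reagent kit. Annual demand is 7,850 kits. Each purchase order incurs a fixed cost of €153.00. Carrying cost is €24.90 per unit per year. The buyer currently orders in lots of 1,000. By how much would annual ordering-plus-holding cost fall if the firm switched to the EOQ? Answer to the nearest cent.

EOQ = √(2DS/H) = √(2 × 7,850 × 153 / 24.9) ≈ 310.60.
Cost at Q* = (D/Q*)S + (Q*/2)H = √(2DSH) ≈ €7,733.84.
Cost at Q = 1,000: (7,850/1,000)×153 + (1,000/2)×24.9 = €1,201.05 + €12,450.00 = €13,651.05.
Excess = €13,651.05 − €7,733.84 = €5,917.21.

Extra cost ≈ €5,917.21 per year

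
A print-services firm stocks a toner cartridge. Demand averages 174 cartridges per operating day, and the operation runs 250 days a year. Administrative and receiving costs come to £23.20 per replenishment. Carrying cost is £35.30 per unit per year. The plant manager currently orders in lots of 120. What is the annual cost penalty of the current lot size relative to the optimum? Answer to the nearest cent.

Extra cost ≈ £2,087.06 per year

Annual demand D = 174 × 250 = 43,500.
EOQ = √(2DS/H) = √(2 × 43,500 × 23.2 / 35.3) ≈ 239.12.
Cost at Q* = (D/Q*)S + (Q*/2)H = √(2DSH) ≈ £8,440.94.
Cost at Q = 120: (43,500/120)×23.2 + (120/2)×35.3 = £8,410.00 + £2,118.00 = £10,528.00.
Excess = £10,528.00 − £8,440.94 = £2,087.06.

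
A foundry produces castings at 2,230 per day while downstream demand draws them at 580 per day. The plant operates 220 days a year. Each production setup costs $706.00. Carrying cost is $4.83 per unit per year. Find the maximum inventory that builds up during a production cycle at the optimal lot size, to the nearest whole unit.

Annual demand D = 580 × 220 = 127,600.
Production build-up factor (1 − d/p) = 1 − 580/2,230 = 0.7399.
Q* = √(2DS / (H(1 − d/p))) = √(2 × 127,600 × 706 / (4.83 × 0.7399)).
= √(180,171,200 / 3.5738) ≈ 7100.347.
Maximum inventory = Q*(1 − d/p) = 7100.347 × 0.7399 ≈ 5253.620.

I_max ≈ 5,254 castings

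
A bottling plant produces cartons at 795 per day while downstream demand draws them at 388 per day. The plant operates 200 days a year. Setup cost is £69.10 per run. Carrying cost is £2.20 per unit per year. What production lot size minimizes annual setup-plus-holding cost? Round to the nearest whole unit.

Q* ≈ 3,086 cartons

Annual demand D = 388 × 200 = 77,600.
Production build-up factor (1 − d/p) = 1 − 388/795 = 0.5119.
Q* = √(2DS / (H(1 − d/p))) = √(2 × 77,600 × 69.1 / (2.2 × 0.5119)).
= √(10,724,320 / 1.1263) ≈ 3085.744.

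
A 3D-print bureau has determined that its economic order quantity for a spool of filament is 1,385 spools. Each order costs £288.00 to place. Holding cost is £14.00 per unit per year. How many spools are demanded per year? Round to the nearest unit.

Invert the EOQ relation Q*² = 2DS/H.
From Q* = √(2DS/H): D = Q*²H / (2S) = 1,385² × 14 / (2 × 288) = 46623.524.

D ≈ 46,624 spools per year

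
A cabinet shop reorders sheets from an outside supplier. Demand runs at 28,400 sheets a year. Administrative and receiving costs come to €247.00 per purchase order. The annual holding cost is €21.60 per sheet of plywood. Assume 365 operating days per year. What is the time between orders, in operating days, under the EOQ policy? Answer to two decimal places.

T ≈ 10.36 days

Q* = √(2DS/H) = √(2 × 28,400 × 247 / 21.6) ≈ 805.93.
Cycle time = Q*/D × 365 = 805.93 / 28,400 × 365 ≈ 10.358 days.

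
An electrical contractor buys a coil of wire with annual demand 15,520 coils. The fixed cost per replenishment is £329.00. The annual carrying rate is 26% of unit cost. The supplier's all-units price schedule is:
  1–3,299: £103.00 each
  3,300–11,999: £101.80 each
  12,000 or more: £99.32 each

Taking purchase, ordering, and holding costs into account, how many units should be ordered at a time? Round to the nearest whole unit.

Q* ≈ 618 coils

Holding cost per unit per year at price C is H = 0.26·C.
Candidates are each tier's EOQ (if it falls in that tier) and each price-break quantity.
EOQ at £103.00 = 617.5 (feasible in tier 1): TC = 15,520×£103.00 + (15,520/617.5)×329 + (617.5/2)×0.26×£103.00 = £1,615,097.28.
EOQ at £101.80 = 621.2 < 3300, so use break Q=3300: TC = 15,520×£101.80 + (15,520/3300.0)×329 + (3300.0/2)×0.26×£101.80 = £1,625,155.50.
EOQ at £99.32 = 628.9 < 12000, so use break Q=12000: TC = 15,520×£99.32 + (15,520/12000.0)×329 + (12000.0/2)×0.26×£99.32 = £1,696,811.11.
Lowest total cost is £1,615,097.28 at Q = 617.5.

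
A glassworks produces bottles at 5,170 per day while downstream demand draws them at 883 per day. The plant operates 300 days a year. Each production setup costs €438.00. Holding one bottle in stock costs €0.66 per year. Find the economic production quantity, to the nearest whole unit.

Q* ≈ 20,592 bottles

Annual demand D = 883 × 300 = 264,900.
Production build-up factor (1 − d/p) = 1 − 883/5,170 = 0.8292.
Q* = √(2DS / (H(1 − d/p))) = √(2 × 264,900 × 438 / (0.66 × 0.8292)).
= √(232,052,400 / 0.5473) ≈ 20591.576.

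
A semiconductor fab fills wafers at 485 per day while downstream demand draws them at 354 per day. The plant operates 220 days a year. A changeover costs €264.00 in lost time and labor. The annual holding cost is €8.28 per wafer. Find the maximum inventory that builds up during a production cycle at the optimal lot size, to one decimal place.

I_max ≈ 1,158.2 wafers

Annual demand D = 354 × 220 = 77,880.
Production build-up factor (1 − d/p) = 1 − 354/485 = 0.2701.
Q* = √(2DS / (H(1 − d/p))) = √(2 × 77,880 × 264 / (8.28 × 0.2701)).
= √(41,120,640 / 2.2365) ≈ 4287.953.
Maximum inventory = Q*(1 − d/p) = 4287.953 × 0.2701 ≈ 1158.189.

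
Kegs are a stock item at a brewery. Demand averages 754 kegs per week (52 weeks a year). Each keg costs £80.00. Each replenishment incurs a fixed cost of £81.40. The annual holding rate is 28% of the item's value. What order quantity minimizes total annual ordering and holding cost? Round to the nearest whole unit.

Q* ≈ 534 kegs

Annual demand D = 754 × 52 = 39,208.
Holding cost H = 0.28 × £80.00 = £22.4000 per unit per year.
EOQ = √(2DS / H) = √(2 × 39,208 × 81.4 / 22.4).
= √(6,383,062.4 / 22.4) = √284,958.1429 ≈ 533.815.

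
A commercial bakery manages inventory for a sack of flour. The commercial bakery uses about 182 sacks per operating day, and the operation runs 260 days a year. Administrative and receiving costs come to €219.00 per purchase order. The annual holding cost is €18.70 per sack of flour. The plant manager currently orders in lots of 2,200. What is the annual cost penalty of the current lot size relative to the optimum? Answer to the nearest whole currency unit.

Annual demand D = 182 × 260 = 47,320.
EOQ = √(2DS/H) = √(2 × 47,320 × 219 / 18.7) ≈ 1052.78.
Cost at Q* = (D/Q*)S + (Q*/2)H = √(2DSH) ≈ €19,687.03.
Cost at Q = 2,200: (47,320/2,200)×219 + (2,200/2)×18.7 = €4,710.49 + €20,570.00 = €25,280.49.
Excess = €25,280.49 − €19,687.03 = €5,593.46.

Extra cost ≈ €5,593 per year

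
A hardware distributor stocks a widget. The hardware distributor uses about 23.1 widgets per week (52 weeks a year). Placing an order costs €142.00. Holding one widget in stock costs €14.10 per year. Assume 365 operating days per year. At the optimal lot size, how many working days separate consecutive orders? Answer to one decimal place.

T ≈ 47.3 days

Annual demand D = 23.1 × 52 = 1,201.2.
Q* = √(2DS/H) = √(2 × 1,201.2 × 142 / 14.1) ≈ 155.55.
Cycle time = Q*/D × 365 = 155.55 / 1,201.2 × 365 ≈ 47.264 days.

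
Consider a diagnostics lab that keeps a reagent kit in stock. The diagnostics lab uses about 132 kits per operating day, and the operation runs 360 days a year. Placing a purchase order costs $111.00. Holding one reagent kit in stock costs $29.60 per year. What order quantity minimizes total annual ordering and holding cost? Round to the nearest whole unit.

Q* ≈ 597 kits

Annual demand D = 132 × 360 = 47,520.
EOQ = √(2DS / H) = √(2 × 47,520 × 111 / 29.6).
= √(10,549,440 / 29.6) = √356,400 ≈ 596.992.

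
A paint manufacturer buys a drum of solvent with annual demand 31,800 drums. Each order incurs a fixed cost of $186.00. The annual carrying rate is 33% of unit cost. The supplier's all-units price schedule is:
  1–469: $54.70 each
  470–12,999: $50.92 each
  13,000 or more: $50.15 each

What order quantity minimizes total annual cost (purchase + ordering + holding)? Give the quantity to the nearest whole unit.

Holding cost per unit per year at price C is H = 0.33·C.
Candidates are each tier's EOQ (if it falls in that tier) and each price-break quantity.
Tier 1 ($54.70): EOQ = 809.5 exceeds tier's upper bound 469, so this tier is dominated.
EOQ at $50.92 = 839.0 (feasible in tier 2): TC = 31,800×$50.92 + (31,800/839.0)×186 + (839.0/2)×0.33×$50.92 = $1,633,354.93.
EOQ at $50.15 = 845.5 < 13000, so use break Q=13000: TC = 31,800×$50.15 + (31,800/13000.0)×186 + (13000.0/2)×0.33×$50.15 = $1,702,796.73.
Lowest total cost is $1,633,354.93 at Q = 839.0.

Q* ≈ 839 drums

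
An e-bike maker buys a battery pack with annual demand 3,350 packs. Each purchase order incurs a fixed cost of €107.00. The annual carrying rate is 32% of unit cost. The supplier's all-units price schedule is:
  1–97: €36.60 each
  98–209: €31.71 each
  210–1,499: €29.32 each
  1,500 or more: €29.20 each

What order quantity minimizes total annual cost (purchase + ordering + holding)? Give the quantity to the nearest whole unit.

Holding cost per unit per year at price C is H = 0.32·C.
Evaluate total cost at each tier's feasible EOQ or, if the EOQ is below the tier, at the tier's minimum quantity.
Tier 1 (€36.60): EOQ = 247.4 exceeds tier's upper bound 97, so this tier is dominated.
Tier 2 (€31.71): EOQ = 265.8 exceeds tier's upper bound 209, so this tier is dominated.
EOQ at €29.32 = 276.4 (feasible in tier 3): TC = 3,350×€29.32 + (3,350/276.4)×107 + (276.4/2)×0.32×€29.32 = €100,815.50.
EOQ at €29.20 = 277.0 < 1500, so use break Q=1500: TC = 3,350×€29.20 + (3,350/1500.0)×107 + (1500.0/2)×0.32×€29.20 = €105,066.97.
Lowest total cost is €100,815.50 at Q = 276.4.

Q* ≈ 276 packs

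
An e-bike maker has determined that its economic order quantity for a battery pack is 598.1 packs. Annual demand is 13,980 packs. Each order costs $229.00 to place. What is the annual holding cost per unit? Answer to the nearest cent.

H ≈ $17.90

Squaring Q* = √(2DS/H) gives Q*² = 2DS/H.
From Q* = √(2DS/H): H = 2DS / Q*² = 2 × 13,980 × 229 / 598.1² = 17.8988.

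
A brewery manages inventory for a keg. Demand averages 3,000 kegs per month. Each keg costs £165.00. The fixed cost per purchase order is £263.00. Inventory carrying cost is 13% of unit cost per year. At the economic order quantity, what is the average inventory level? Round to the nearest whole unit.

Average inventory ≈ 470 kegs

Annual demand D = 3,000 × 12 = 36,000.
Holding cost H = 0.13 × £165.00 = £21.4500 per unit per year.
Q* = √(2DS/H) = √(2 × 36,000 × 263 / 21.45) ≈ 939.57.
Average inventory = Q*/2 ≈ 939.57 / 2 = 469.786.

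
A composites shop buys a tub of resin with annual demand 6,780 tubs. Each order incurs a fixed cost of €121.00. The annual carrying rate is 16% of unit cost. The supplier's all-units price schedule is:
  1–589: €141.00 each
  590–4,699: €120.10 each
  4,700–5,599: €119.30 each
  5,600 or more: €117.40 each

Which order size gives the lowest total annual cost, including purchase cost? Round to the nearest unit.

Q* ≈ 590 tubs

Holding cost per unit per year at price C is H = 0.16·C.
Candidates are each tier's EOQ (if it falls in that tier) and each price-break quantity.
EOQ at €141.00 = 269.7 (feasible in tier 1): TC = 6,780×€141.00 + (6,780/269.7)×121 + (269.7/2)×0.16×€141.00 = €962,064.04.
EOQ at €120.10 = 292.2 < 590, so use break Q=590: TC = 6,780×€120.10 + (6,780/590.0)×121 + (590.0/2)×0.16×€120.10 = €821,337.19.
EOQ at €119.30 = 293.2 < 4700, so use break Q=4700: TC = 6,780×€119.30 + (6,780/4700.0)×121 + (4700.0/2)×0.16×€119.30 = €853,885.35.
EOQ at €117.40 = 295.5 < 5600, so use break Q=5600: TC = 6,780×€117.40 + (6,780/5600.0)×121 + (5600.0/2)×0.16×€117.40 = €848,713.70.
Lowest total cost is €821,337.19 at Q = 590.0.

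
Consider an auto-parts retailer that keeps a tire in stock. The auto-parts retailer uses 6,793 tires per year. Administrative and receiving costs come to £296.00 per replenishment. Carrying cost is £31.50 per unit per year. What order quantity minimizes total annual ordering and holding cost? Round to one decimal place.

Q* ≈ 357.3 tires

EOQ = √(2DS / H) = √(2 × 6,793 × 296 / 31.5).
= √(4,021,456 / 31.5) = √127,665.2698 ≈ 357.303.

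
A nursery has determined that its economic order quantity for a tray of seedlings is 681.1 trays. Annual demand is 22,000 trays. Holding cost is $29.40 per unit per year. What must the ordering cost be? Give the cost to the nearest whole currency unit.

Invert the EOQ relation Q*² = 2DS/H.
From Q* = √(2DS/H): S = Q*²H / (2D) = 681.1² × 29.4 / (2 × 22,000) = 309.9677.

S ≈ $310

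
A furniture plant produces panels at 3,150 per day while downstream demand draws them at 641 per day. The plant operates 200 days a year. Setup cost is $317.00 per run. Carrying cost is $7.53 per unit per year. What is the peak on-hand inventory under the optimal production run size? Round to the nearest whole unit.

I_max ≈ 2,932 panels

Annual demand D = 641 × 200 = 128,200.
Production build-up factor (1 − d/p) = 1 − 641/3,150 = 0.7965.
Q* = √(2DS / (H(1 − d/p))) = √(2 × 128,200 × 317 / (7.53 × 0.7965)).
= √(81,278,800 / 5.9977) ≈ 3681.257.
Maximum inventory = Q*(1 − d/p) = 3681.257 × 0.7965 ≈ 2932.150.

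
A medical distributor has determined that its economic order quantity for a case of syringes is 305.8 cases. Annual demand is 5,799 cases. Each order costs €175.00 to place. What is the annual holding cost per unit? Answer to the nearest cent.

Squaring Q* = √(2DS/H) gives Q*² = 2DS/H.
From Q* = √(2DS/H): H = 2DS / Q*² = 2 × 5,799 × 175 / 305.8² = 21.7043.

H ≈ €21.70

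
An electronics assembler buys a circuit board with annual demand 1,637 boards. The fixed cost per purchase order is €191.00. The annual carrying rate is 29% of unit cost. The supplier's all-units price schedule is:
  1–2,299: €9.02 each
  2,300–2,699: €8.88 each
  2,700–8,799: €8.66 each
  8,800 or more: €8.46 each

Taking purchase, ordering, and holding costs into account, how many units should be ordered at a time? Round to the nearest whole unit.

Q* ≈ 489 boards

Holding cost per unit per year at price C is H = 0.29·C.
Candidates are each tier's EOQ (if it falls in that tier) and each price-break quantity.
EOQ at €9.02 = 488.9 (feasible in tier 1): TC = 1,637×€9.02 + (1,637/488.9)×191 + (488.9/2)×0.29×€9.02 = €16,044.70.
EOQ at €8.88 = 492.8 < 2300, so use break Q=2300: TC = 1,637×€8.88 + (1,637/2300.0)×191 + (2300.0/2)×0.29×€8.88 = €17,633.98.
EOQ at €8.66 = 499.0 < 2700, so use break Q=2700: TC = 1,637×€8.66 + (1,637/2700.0)×191 + (2700.0/2)×0.29×€8.66 = €17,682.61.
EOQ at €8.46 = 504.9 < 8800, so use break Q=8800: TC = 1,637×€8.46 + (1,637/8800.0)×191 + (8800.0/2)×0.29×€8.46 = €24,679.51.
Lowest total cost is €16,044.70 at Q = 488.9.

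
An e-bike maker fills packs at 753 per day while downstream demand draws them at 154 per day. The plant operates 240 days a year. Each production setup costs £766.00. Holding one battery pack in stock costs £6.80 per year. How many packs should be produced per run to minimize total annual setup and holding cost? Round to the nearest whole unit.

Q* ≈ 3,235 packs

Annual demand D = 154 × 240 = 36,960.
Production build-up factor (1 − d/p) = 1 − 154/753 = 0.7955.
Q* = √(2DS / (H(1 − d/p))) = √(2 × 36,960 × 766 / (6.8 × 0.7955)).
= √(56,622,720 / 5.4093) ≈ 3235.378.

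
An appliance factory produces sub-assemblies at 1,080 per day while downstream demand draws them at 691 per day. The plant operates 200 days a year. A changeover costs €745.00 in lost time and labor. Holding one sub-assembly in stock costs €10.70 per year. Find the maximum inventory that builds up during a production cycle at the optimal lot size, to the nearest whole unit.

Annual demand D = 691 × 200 = 138,200.
Production build-up factor (1 − d/p) = 1 − 691/1,080 = 0.3602.
Q* = √(2DS / (H(1 − d/p))) = √(2 × 138,200 × 745 / (10.7 × 0.3602)).
= √(205,918,000 / 3.854) ≈ 7309.579.
Maximum inventory = Q*(1 − d/p) = 7309.579 × 0.3602 ≈ 2632.802.

I_max ≈ 2,633 sub-assemblies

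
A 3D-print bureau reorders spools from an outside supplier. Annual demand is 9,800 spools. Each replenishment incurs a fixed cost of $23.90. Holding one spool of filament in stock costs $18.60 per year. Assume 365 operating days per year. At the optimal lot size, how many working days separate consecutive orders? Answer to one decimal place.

Q* = √(2DS/H) = √(2 × 9,800 × 23.9 / 18.6) ≈ 158.70.
Cycle time = Q*/D × 365 = 158.70 / 9,800 × 365 ≈ 5.911 days.

T ≈ 5.9 days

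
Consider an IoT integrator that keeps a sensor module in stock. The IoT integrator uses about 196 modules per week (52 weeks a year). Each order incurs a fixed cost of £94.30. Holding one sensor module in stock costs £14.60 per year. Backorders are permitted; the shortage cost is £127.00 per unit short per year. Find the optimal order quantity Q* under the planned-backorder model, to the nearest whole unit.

Annual demand D = 196 × 52 = 10,192.
With planned backorders, Q* = √(2DS/H) · √((H+B)/B).
√(2DS/H) = √(2 × 10,192 × 94.3 / 14.6) = 362.847.
√((H+B)/B) = √((14.6+127)/127) = 1.0559.
Q* ≈ 383.137.

Q* ≈ 383 modules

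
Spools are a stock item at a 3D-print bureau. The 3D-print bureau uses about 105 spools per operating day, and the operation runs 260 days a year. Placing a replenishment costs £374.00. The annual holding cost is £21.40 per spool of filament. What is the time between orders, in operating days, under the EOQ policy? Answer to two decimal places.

T ≈ 9.30 days

Annual demand D = 105 × 260 = 27,300.
Q* = √(2DS/H) = √(2 × 27,300 × 374 / 21.4) ≈ 976.84.
Cycle time = Q*/D × 260 = 976.84 / 27,300 × 260 ≈ 9.303 days.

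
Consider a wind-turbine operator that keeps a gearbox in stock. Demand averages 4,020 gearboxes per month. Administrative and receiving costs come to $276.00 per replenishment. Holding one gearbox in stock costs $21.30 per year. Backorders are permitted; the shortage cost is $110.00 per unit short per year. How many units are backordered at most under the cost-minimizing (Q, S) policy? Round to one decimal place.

Annual demand D = 4,020 × 12 = 48,240.
With planned backorders, Q* = √(2DS/H) · √((H+B)/B).
√(2DS/H) = √(2 × 48,240 × 276 / 21.3) = 1118.107.
√((H+B)/B) = √((21.3+110)/110) = 1.0925.
Q* ≈ 1221.573.
S* = Q* · H/(H+B) = 1221.573 × 21.3/131.3 ≈ 198.168.

S* ≈ 198.2 gearboxes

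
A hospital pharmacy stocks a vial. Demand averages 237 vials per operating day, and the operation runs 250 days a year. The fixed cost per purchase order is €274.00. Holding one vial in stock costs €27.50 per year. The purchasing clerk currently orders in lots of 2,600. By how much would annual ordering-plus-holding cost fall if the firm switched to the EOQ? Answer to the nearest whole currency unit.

Extra cost ≈ €12,113 per year

Annual demand D = 237 × 250 = 59,250.
EOQ = √(2DS/H) = √(2 × 59,250 × 274 / 27.5) ≈ 1086.60.
Cost at Q* = (D/Q*)S + (Q*/2)H = √(2DSH) ≈ €29,881.39.
Cost at Q = 2,600: (59,250/2,600)×274 + (2,600/2)×27.5 = €6,244.04 + €35,750.00 = €41,994.04.
Excess = €41,994.04 − €29,881.39 = €12,112.65.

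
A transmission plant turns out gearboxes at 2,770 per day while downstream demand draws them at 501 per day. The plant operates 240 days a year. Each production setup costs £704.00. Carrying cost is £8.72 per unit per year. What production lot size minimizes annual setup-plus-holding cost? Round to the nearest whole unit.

Q* ≈ 4,868 gearboxes

Annual demand D = 501 × 240 = 120,240.
Production build-up factor (1 − d/p) = 1 − 501/2,770 = 0.8191.
Q* = √(2DS / (H(1 − d/p))) = √(2 × 120,240 × 704 / (8.72 × 0.8191)).
= √(169,297,920 / 7.1428) ≈ 4868.444.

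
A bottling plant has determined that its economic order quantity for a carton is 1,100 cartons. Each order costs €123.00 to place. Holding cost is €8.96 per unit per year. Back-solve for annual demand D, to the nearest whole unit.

Invert the EOQ relation Q*² = 2DS/H.
From Q* = √(2DS/H): D = Q*²H / (2S) = 1,100² × 8.96 / (2 × 123) = 44071.545.

D ≈ 44,072 cartons per year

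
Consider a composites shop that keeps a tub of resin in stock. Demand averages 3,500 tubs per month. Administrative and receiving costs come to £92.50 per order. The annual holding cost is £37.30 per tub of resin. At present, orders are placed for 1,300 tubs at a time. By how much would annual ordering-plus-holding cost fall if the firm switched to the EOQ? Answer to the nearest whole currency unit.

Extra cost ≈ £10,209 per year

Annual demand D = 3,500 × 12 = 42,000.
EOQ = √(2DS/H) = √(2 × 42,000 × 92.5 / 37.3) ≈ 456.41.
Cost at Q* = (D/Q*)S + (Q*/2)H = √(2DSH) ≈ £17,024.13.
Cost at Q = 1,300: (42,000/1,300)×92.5 + (1,300/2)×37.3 = £2,988.46 + £24,245.00 = £27,233.46.
Excess = £27,233.46 − £17,024.13 = £10,209.33.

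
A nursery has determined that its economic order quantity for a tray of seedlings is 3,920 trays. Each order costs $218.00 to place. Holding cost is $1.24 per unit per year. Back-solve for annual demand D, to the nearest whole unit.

The basic EOQ model gives Q* = √(2DS/H); rearrange for the unknown.
From Q* = √(2DS/H): D = Q*²H / (2S) = 3,920² × 1.24 / (2 × 218) = 43702.606.

D ≈ 43,703 trays per year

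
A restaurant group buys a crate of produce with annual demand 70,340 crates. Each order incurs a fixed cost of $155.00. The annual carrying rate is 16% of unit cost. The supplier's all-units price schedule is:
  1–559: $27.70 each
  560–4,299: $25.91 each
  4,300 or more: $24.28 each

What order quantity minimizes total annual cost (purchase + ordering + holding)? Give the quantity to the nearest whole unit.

Q* ≈ 4,300 crates

Holding cost per unit per year at price C is H = 0.16·C.
Evaluate total cost at each tier's feasible EOQ or, if the EOQ is below the tier, at the tier's minimum quantity.
Tier 1 ($27.70): EOQ = 2218.1 exceeds tier's upper bound 559, so this tier is dominated.
EOQ at $25.91 = 2293.4 (feasible in tier 2): TC = 70,340×$25.91 + (70,340/2293.4)×155 + (2293.4/2)×0.16×$25.91 = $1,832,017.11.
EOQ at $24.28 = 2369.2 < 4300, so use break Q=4300: TC = 70,340×$24.28 + (70,340/4300.0)×155 + (4300.0/2)×0.16×$24.28 = $1,718,743.03.
Lowest total cost is $1,718,743.03 at Q = 4300.0.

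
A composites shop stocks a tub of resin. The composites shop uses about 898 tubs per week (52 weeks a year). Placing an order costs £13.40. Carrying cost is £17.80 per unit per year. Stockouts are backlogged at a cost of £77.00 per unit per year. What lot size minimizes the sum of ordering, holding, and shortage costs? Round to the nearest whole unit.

Q* ≈ 294 tubs

Annual demand D = 898 × 52 = 46,696.
With planned backorders, Q* = √(2DS/H) · √((H+B)/B).
√(2DS/H) = √(2 × 46,696 × 13.4 / 17.8) = 265.153.
√((H+B)/B) = √((17.8+77)/77) = 1.1096.
Q* ≈ 294.209.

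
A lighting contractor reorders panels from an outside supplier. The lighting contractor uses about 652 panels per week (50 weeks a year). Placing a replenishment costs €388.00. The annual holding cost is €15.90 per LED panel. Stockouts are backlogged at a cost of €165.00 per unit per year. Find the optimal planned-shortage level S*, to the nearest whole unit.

Annual demand D = 652 × 50 = 32,600.
With planned backorders, Q* = √(2DS/H) · √((H+B)/B).
√(2DS/H) = √(2 × 32,600 × 388 / 15.9) = 1261.366.
√((H+B)/B) = √((15.9+165)/165) = 1.0471.
Q* ≈ 1320.743.
S* = Q* · H/(H+B) = 1320.743 × 15.9/180.9 ≈ 116.085.

S* ≈ 116 panels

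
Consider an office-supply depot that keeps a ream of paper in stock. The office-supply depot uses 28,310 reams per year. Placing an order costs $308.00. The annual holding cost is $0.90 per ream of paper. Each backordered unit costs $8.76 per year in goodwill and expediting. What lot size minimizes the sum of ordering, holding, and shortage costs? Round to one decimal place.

With planned backorders, Q* = √(2DS/H) · √((H+B)/B).
√(2DS/H) = √(2 × 28,310 × 308 / 0.9) = 4401.888.
√((H+B)/B) = √((0.9+8.76)/8.76) = 1.0501.
Q* ≈ 4622.485.

Q* ≈ 4,622.5 reams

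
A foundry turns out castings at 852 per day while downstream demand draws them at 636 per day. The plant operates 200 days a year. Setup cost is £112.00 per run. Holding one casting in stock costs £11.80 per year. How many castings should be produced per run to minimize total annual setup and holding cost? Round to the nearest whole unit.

Annual demand D = 636 × 200 = 127,200.
Production build-up factor (1 − d/p) = 1 − 636/852 = 0.2535.
Q* = √(2DS / (H(1 − d/p))) = √(2 × 127,200 × 112 / (11.8 × 0.2535)).
= √(28,492,800 / 2.9915) ≈ 3086.167.

Q* ≈ 3,086 castings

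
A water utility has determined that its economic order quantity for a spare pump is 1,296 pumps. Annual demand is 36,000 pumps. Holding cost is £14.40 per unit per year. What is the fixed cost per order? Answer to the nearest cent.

The basic EOQ model gives Q* = √(2DS/H); rearrange for the unknown.
From Q* = √(2DS/H): S = Q*²H / (2D) = 1,296² × 14.4 / (2 × 36,000) = 335.9232.

S ≈ £335.92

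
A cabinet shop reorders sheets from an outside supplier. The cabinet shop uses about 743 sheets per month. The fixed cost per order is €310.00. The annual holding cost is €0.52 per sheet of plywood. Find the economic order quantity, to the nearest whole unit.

Q* ≈ 3,260 sheets

Annual demand D = 743 × 12 = 8,916.
EOQ = √(2DS / H) = √(2 × 8,916 × 310 / 0.52).
= √(5,527,920 / 0.52) = √10,630,615.3846 ≈ 3260.462.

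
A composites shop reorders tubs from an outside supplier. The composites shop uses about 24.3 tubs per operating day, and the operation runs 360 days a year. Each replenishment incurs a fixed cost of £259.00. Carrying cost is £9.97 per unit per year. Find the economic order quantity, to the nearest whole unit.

Q* ≈ 674 tubs

Annual demand D = 24.3 × 360 = 8,748.
EOQ = √(2DS / H) = √(2 × 8,748 × 259 / 9.97).
= √(4,531,464 / 9.97) = √454,509.9298 ≈ 674.174.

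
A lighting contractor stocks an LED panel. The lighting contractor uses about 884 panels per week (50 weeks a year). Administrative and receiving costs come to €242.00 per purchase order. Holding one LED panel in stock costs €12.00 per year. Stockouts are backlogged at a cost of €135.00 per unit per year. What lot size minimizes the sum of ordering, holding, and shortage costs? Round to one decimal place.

Annual demand D = 884 × 50 = 44,200.
With planned backorders, Q* = √(2DS/H) · √((H+B)/B).
√(2DS/H) = √(2 × 44,200 × 242 / 12) = 1335.190.
√((H+B)/B) = √((12+135)/135) = 1.0435.
Q* ≈ 1393.269.

Q* ≈ 1,393.3 panels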